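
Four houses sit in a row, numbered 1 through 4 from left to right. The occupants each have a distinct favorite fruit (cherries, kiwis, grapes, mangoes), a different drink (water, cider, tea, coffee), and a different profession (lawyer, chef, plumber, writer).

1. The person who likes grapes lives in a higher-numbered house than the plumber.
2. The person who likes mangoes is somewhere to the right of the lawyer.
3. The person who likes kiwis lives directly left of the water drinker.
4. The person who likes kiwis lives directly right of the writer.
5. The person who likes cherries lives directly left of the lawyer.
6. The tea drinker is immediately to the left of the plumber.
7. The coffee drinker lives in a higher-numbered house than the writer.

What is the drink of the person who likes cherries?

House 1 favorite fruit: only cherries fits.
That leaves chef as the profession for house 4.
The lawyer is in house 2 (clue 5).
The only favorite fruit still possible for house 2 is kiwis.
That leaves writer as the profession for house 1.
House 3 profession: only plumber fits.
The person who likes grapes is in house 4 (clue 1).
By clue 3, the water drinker is in house 3.
Clue 6: the tea drinker is in house 2.
The only favorite fruit still possible for house 3 is mangoes.
That leaves cider as the drink for house 1.
House 4 drink: only coffee fits.
So: house 1 = cherries/cider/writer, house 2 = kiwis/tea/lawyer, house 3 = mangoes/water/plumber, house 4 = grapes/coffee/chef.

cider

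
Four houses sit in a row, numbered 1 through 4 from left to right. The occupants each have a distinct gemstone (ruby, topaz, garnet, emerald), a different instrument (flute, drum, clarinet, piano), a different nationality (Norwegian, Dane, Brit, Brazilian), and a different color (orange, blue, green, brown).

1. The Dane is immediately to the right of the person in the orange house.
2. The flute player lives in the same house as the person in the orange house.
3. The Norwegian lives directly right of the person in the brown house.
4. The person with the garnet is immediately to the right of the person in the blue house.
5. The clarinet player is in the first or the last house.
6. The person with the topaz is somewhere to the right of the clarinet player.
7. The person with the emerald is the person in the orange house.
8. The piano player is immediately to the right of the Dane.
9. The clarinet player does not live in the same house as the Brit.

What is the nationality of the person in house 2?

Norwegian

Clue 6: the clarinet player is in house 1.
House 1's nationality must be Brazilian (nothing else left).
The only color still possible for house 4 is green.
From clue 2, the flute player must be in house 2.
The person in the orange house is in house 2 (clue 2).
Clue 7: the person with the emerald is in house 2.
House 1 gemstone: only ruby fits.
From clue 1, the Dane must be in house 3.
By clue 4, the person with the garnet is in house 4.
Clue 4 places the person in the blue house in house 3.
Clue 8: the piano player is in house 4.
That leaves topaz as the gemstone for house 3.
House 3's instrument must be drum (nothing else left).
So house 1 gets brown for color.
Clue 3: the Norwegian is in house 2.
House 4 nationality: only Brit fits.
So: house 1 = ruby/clarinet/Brazilian/brown, house 2 = emerald/flute/Norwegian/orange, house 3 = topaz/drum/Dane/blue, house 4 = garnet/piano/Brit/green.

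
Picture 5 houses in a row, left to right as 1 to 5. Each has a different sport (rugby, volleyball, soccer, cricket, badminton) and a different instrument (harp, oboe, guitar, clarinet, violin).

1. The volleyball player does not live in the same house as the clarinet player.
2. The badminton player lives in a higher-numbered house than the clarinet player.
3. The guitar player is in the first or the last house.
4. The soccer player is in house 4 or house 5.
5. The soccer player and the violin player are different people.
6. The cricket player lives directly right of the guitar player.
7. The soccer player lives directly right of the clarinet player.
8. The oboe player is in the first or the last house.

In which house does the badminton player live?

Clue 6: the cricket player is in house 2.
Clue 6: the guitar player is in house 1.
House 5 instrument: only oboe fits.
The badminton player is narrowed to house 4 or 5; consider each.
Placing it in house 4 leads to a contradiction, so it's in house 5.
Clue 7 places the clarinet player in house 3.
So house 4 gets soccer for sport.
So house 2 gets violin for instrument.
So house 4 gets harp for instrument.
The volleyball player is in house 1 (clue 1).
The only sport still possible for house 3 is rugby.
So: house 1 = volleyball/guitar, house 2 = cricket/violin, house 3 = rugby/clarinet, house 4 = soccer/harp, house 5 = badminton/oboe.

5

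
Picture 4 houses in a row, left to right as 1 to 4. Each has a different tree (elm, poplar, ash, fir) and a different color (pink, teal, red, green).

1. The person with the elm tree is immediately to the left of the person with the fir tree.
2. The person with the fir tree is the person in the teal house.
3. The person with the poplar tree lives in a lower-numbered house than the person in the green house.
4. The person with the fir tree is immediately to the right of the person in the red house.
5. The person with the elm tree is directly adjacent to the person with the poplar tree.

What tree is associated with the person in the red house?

The person with the elm tree is narrowed to house 1 or 2 or 3; consider each.
Placing it in house 1 and house 3 leads to a contradiction, so it's in house 2.
By clue 1, the person with the fir tree is in house 3.
By clue 2, the person in the teal house is in house 3.
Clue 4 places the person in the red house in house 2.
So house 4 gets ash for tree.
That leaves pink as the color for house 1.
House 4 color: only green fits.
House 1 tree: only poplar fits.
So: house 1 = poplar/pink, house 2 = elm/red, house 3 = fir/teal, house 4 = ash/green.

elm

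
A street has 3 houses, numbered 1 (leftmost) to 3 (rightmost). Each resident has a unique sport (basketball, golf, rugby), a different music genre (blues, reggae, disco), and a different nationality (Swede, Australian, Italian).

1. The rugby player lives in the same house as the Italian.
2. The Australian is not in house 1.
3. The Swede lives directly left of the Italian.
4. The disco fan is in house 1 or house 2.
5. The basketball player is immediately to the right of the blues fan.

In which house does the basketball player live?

House 3's music genre must be reggae (nothing else left).
House 1's nationality must be Swede (nothing else left).
Clue 3: the Italian is in house 2.
House 1's sport must be golf (nothing else left).
The only nationality still possible for house 3 is Australian.
The rugby player is in house 2 (clue 1).
The only sport still possible for house 3 is basketball.
The blues fan is in house 2 (clue 5).
House 1 music genre: only disco fits.
So: house 1 = golf/disco/Swede, house 2 = rugby/blues/Italian, house 3 = basketball/reggae/Australian.

3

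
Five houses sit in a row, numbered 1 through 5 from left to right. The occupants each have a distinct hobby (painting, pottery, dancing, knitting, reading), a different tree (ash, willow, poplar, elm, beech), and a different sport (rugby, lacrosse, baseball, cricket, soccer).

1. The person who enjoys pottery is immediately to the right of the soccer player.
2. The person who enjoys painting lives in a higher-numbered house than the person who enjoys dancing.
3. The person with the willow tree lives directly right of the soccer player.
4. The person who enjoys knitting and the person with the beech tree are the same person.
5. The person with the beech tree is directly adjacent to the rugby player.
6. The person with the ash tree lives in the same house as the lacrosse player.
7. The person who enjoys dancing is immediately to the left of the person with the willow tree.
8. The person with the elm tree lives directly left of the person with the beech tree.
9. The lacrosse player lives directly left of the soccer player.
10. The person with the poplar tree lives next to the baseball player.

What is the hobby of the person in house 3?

So house 1 gets reading for hobby.
The person who enjoys dancing is narrowed to house 2 or 3 or 4; consider each.
Placing it in house 3 and house 4 leads to a contradiction, so it's in house 2.
The person with the willow tree is in house 3 (clue 7).
The soccer player is in house 2 (clue 3).
Clue 8: the person with the elm tree is in house 4.
From clue 8, the person with the beech tree must be in house 5.
The lacrosse player is in house 1 (clue 9).
By clue 1, the person who enjoys pottery is in house 3.
Clue 4 places the person who enjoys knitting in house 5.
From clue 5, the rugby player must be in house 4.
Clue 6 places the person with the ash tree in house 1.
The person with the poplar tree is in house 2 (clue 10).
By clue 10, the baseball player is in house 3.
House 4 hobby: only painting fits.
The only sport still possible for house 5 is cricket.
So: house 1 = reading/ash/lacrosse, house 2 = dancing/poplar/soccer, house 3 = pottery/willow/baseball, house 4 = painting/elm/rugby, house 5 = knitting/beech/cricket.

pottery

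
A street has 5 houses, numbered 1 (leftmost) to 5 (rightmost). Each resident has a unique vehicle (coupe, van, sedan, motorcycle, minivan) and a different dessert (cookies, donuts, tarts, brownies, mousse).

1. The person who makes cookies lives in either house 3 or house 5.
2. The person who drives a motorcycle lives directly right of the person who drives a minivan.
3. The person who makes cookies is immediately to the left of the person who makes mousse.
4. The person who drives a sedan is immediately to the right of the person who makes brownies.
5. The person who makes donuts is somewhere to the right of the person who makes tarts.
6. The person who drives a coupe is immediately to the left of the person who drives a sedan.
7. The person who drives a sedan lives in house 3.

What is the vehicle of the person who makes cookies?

By clue 3, the person who makes cookies is in house 3.
By clue 3, the person who makes mousse is in house 4.
The person who drives a sedan is in house 3 (clue 7).
The only dessert still possible for house 5 is donuts.
Clue 4 places the person who makes brownies in house 2.
From clue 6, the person who drives a coupe must be in house 2.
That leaves motorcycle as the vehicle for house 5.
That leaves tarts as the dessert for house 1.
By clue 2, the person who drives a minivan is in house 4.
That leaves van as the vehicle for house 1.
So: house 1 = van/tarts, house 2 = coupe/brownies, house 3 = sedan/cookies, house 4 = minivan/mousse, house 5 = motorcycle/donuts.

sedan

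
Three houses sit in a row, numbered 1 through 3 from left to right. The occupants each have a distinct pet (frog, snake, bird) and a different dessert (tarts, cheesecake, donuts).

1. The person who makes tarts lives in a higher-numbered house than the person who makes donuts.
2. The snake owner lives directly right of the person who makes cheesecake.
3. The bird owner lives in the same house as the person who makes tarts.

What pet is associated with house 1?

frog

So house 1 gets frog for pet.
The only dessert still possible for house 3 is tarts.
From clue 3, the bird owner must be in house 3.
The only pet still possible for house 2 is snake.
Clue 2 places the person who makes cheesecake in house 1.
That leaves donuts as the dessert for house 2.
So: house 1 = frog/cheesecake, house 2 = snake/donuts, house 3 = bird/tarts.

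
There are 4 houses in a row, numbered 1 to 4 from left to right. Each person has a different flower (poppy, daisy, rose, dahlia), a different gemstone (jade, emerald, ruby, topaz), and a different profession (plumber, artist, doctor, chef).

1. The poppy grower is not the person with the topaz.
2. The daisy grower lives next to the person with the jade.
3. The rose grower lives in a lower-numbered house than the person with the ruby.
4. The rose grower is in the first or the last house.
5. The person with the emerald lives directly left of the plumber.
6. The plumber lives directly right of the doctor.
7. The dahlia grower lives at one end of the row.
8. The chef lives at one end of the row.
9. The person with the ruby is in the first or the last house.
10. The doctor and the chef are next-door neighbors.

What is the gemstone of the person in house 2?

The rose grower is in house 1 (clue 4).
Clue 9: the person with the ruby is in house 4.
House 4 flower: only dahlia fits.
The daisy grower is narrowed to house 2 or 3; consider each.
Placing it in house 3 leads to a contradiction, so it's in house 2.
That leaves poppy as the flower for house 3.
The person with the emerald is narrowed to house 2 or 3; consider each.
Placing it in house 3 leads to a contradiction, so it's in house 2.
Clue 5: the plumber is in house 3.
The doctor is in house 2 (clue 6).
By clue 10, the chef is in house 1.
That leaves topaz as the gemstone for house 1.
The only gemstone still possible for house 3 is jade.
So house 4 gets artist for profession.
So: house 1 = rose/topaz/chef, house 2 = daisy/emerald/doctor, house 3 = poppy/jade/plumber, house 4 = dahlia/ruby/artist.

emerald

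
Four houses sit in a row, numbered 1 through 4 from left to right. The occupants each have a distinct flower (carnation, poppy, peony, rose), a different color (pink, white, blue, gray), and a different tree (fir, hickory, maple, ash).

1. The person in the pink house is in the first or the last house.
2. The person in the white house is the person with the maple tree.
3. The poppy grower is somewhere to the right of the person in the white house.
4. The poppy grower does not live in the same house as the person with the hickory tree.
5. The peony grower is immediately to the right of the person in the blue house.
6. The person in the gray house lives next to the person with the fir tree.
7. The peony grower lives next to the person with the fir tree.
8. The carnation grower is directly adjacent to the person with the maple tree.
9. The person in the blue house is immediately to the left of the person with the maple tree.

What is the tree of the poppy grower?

The peony grower is narrowed to house 2 or 3; consider each.
Placing it in house 2 leads to a contradiction, so it's in house 3.
The person in the blue house is in house 2 (clue 5).
Clue 9 places the person with the maple tree in house 3.
House 1's flower must be rose (nothing else left).
So house 2 gets carnation for flower.
House 4's flower must be poppy (nothing else left).
House 1's color must be gray (nothing else left).
So house 3 gets white for color.
The only color still possible for house 4 is pink.
Clue 6: the person with the fir tree is in house 2.
The only tree still possible for house 1 is hickory.
That leaves ash as the tree for house 4.
So: house 1 = rose/gray/hickory, house 2 = carnation/blue/fir, house 3 = peony/white/maple, house 4 = poppy/pink/ash.

ash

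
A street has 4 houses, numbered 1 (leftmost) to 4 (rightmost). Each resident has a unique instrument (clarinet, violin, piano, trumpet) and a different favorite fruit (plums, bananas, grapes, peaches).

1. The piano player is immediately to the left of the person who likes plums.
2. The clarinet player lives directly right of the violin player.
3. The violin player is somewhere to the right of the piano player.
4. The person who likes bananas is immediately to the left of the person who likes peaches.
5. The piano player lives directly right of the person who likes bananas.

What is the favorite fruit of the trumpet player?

bananas

Clue 5: the piano player is in house 2.
By clue 5, the person who likes bananas is in house 1.
House 1 instrument: only trumpet fits.
The only instrument still possible for house 4 is clarinet.
By clue 1, the person who likes plums is in house 3.
Clue 4 places the person who likes peaches in house 2.
House 3 instrument: only violin fits.
House 4 favorite fruit: only grapes fits.
So: house 1 = trumpet/bananas, house 2 = piano/peaches, house 3 = violin/plums, house 4 = clarinet/grapes.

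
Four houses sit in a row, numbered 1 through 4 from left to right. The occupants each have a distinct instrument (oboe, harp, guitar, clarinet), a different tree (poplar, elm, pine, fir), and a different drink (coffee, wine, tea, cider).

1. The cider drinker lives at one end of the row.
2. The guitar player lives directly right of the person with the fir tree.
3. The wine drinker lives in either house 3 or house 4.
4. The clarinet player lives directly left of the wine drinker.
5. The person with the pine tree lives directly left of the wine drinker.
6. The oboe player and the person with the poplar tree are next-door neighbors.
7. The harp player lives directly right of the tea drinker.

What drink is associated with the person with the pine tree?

So house 1 gets oboe for instrument.
Clue 6: the person with the poplar tree is in house 2.
House 1 tree: only fir fits.
So house 3 gets pine for tree.
That leaves elm as the tree for house 4.
Clue 2: the guitar player is in house 2.
By clue 5, the wine drinker is in house 4.
That leaves clarinet as the instrument for house 3.
The only instrument still possible for house 4 is harp.
The only drink still possible for house 1 is cider.
By clue 7, the tea drinker is in house 3.
House 2 drink: only coffee fits.
So: house 1 = oboe/fir/cider, house 2 = guitar/poplar/coffee, house 3 = clarinet/pine/tea, house 4 = harp/elm/wine.

tea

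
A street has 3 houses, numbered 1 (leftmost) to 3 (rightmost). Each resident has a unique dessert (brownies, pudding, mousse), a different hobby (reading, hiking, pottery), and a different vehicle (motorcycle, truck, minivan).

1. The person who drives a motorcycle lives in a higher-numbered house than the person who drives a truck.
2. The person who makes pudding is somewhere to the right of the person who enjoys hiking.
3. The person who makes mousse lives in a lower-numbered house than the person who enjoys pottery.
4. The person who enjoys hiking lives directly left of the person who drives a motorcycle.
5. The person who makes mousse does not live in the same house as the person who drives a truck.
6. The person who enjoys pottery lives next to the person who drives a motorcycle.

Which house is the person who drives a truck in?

The person who makes mousse is narrowed to house 1 or 2; consider each.
Placing it in house 1 leads to a contradiction, so it's in house 2.
The person who enjoys pottery is in house 3 (clue 3).
Clue 5 places the person who drives a truck in house 1.
Clue 6: the person who drives a motorcycle is in house 2.
House 1's dessert must be brownies (nothing else left).
That leaves pudding as the dessert for house 3.
House 3 vehicle: only minivan fits.
By clue 4, the person who enjoys hiking is in house 1.
House 2's hobby must be reading (nothing else left).
So: house 1 = brownies/hiking/truck, house 2 = mousse/reading/motorcycle, house 3 = pudding/pottery/minivan.

1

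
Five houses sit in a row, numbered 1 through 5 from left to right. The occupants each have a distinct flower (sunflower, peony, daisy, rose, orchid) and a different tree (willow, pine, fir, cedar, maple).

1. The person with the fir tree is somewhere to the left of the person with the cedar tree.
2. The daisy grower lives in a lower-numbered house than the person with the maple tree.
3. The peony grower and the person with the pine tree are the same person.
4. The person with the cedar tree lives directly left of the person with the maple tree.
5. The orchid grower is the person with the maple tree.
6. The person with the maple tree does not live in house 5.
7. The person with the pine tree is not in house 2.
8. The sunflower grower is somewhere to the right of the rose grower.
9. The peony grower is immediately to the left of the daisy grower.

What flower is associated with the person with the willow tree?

sunflower

Clue 9 places the peony grower in house 1.
By clue 9, the daisy grower is in house 2.
The only flower still possible for house 5 is sunflower.
House 5 tree: only willow fits.
The person with the pine tree is in house 1 (clue 3).
House 2's tree must be fir (nothing else left).
House 3's tree must be cedar (nothing else left).
House 4 tree: only maple fits.
Clue 5: the orchid grower is in house 4.
The only flower still possible for house 3 is rose.
So: house 1 = peony/pine, house 2 = daisy/fir, house 3 = rose/cedar, house 4 = orchid/maple, house 5 = sunflower/willow.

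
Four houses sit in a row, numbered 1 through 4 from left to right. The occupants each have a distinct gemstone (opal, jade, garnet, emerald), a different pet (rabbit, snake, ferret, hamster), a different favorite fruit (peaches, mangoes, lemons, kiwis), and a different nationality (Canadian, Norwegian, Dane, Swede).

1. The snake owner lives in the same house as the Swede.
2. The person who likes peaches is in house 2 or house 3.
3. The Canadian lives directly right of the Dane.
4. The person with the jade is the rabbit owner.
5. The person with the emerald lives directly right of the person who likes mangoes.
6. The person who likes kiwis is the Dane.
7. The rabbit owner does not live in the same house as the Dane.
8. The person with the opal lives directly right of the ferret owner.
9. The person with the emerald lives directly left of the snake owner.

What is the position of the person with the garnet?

House 4 favorite fruit: only lemons fits.
The person with the emerald is narrowed to house 2 or 3; consider each.
Placing it in house 2 leads to a contradiction, so it's in house 3.
Clue 5: the person who likes mangoes is in house 2.
Clue 9 places the snake owner in house 4.
So house 1 gets kiwis for favorite fruit.
House 3's favorite fruit must be peaches (nothing else left).
Clue 1 places the Swede in house 4.
Clue 6: the Dane is in house 1.
The rabbit owner is in house 2 (clue 7).
The Canadian is in house 2 (clue 3).
From clue 4, the person with the jade must be in house 2.
The only gemstone still possible for house 1 is garnet.
House 4 gemstone: only opal fits.
The only nationality still possible for house 3 is Norwegian.
Clue 8 places the ferret owner in house 3.
House 1's pet must be hamster (nothing else left).
So: house 1 = garnet/hamster/kiwis/Dane, house 2 = jade/rabbit/mangoes/Canadian, house 3 = emerald/ferret/peaches/Norwegian, house 4 = opal/snake/lemons/Swede.

1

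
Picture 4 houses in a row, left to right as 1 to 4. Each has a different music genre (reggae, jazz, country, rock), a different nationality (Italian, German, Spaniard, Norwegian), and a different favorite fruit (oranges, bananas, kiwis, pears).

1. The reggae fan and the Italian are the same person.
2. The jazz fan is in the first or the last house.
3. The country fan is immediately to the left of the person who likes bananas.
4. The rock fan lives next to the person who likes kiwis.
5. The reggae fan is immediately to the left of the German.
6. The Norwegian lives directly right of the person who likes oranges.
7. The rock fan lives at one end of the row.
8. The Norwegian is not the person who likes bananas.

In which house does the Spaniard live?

The jazz fan is narrowed to house 1 or 4; consider each.
Placing it in house 1 leads to a contradiction, so it's in house 4.
The only music genre still possible for house 1 is rock.
Clue 4 places the person who likes kiwis in house 2.
House 1 nationality: only Spaniard fits.
The country fan is narrowed to house 2 or 3; consider each.
Placing it in house 3 leads to a contradiction, so it's in house 2.
Clue 3 places the person who likes bananas in house 3.
So house 3 gets reggae for music genre.
House 4's favorite fruit must be pears (nothing else left).
From clue 1, the Italian must be in house 3.
By clue 5, the German is in house 4.
Clue 6 places the Norwegian in house 2.
So house 1 gets oranges for favorite fruit.
So: house 1 = rock/Spaniard/oranges, house 2 = country/Norwegian/kiwis, house 3 = reggae/Italian/bananas, house 4 = jazz/German/pears.

1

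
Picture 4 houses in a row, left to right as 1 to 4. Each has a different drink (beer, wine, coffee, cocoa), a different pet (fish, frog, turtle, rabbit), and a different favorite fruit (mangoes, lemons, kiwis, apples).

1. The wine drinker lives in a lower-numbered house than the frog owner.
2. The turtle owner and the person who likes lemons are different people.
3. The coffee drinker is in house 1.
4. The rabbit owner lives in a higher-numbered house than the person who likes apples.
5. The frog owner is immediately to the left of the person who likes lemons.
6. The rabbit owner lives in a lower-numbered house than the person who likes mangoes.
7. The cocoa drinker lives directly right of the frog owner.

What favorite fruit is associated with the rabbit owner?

By clue 3, the coffee drinker is in house 1.
Clue 1 places the wine drinker in house 2.
The frog owner is in house 3 (clue 1).
The person who likes lemons is in house 4 (clue 5).
By clue 7, the cocoa drinker is in house 4.
That leaves beer as the drink for house 3.
That leaves rabbit as the pet for house 2.
By clue 2, the turtle owner is in house 1.
By clue 4, the person who likes apples is in house 1.
That leaves fish as the pet for house 4.
So house 2 gets kiwis for favorite fruit.
House 3 favorite fruit: only mangoes fits.
So: house 1 = coffee/turtle/apples, house 2 = wine/rabbit/kiwis, house 3 = beer/frog/mangoes, house 4 = cocoa/fish/lemons.

kiwis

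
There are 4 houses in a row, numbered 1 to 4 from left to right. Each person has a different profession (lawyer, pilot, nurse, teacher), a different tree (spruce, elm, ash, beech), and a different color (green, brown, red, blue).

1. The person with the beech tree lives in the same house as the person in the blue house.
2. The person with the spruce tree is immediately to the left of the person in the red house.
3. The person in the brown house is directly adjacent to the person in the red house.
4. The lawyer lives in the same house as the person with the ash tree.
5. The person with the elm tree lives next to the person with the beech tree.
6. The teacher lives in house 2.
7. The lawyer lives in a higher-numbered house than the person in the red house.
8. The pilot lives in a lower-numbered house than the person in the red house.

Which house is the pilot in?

By clue 6, the teacher is in house 2.
That leaves pilot as the profession for house 1.
The lawyer is narrowed to house 3 or 4; consider each.
Placing it in house 3 leads to a contradiction, so it's in house 4.
Clue 4: the person with the ash tree is in house 4.
So house 3 gets nurse for profession.
The person with the spruce tree is narrowed to house 1 or 2; consider each.
Placing it in house 2 leads to a contradiction, so it's in house 1.
Clue 2: the person in the red house is in house 2.
House 4's color must be green (nothing else left).
The person with the beech tree is in house 3 (clue 1).
Clue 1: the person in the blue house is in house 3.
By clue 5, the person with the elm tree is in house 2.
House 1 color: only brown fits.
So: house 1 = pilot/spruce/brown, house 2 = teacher/elm/red, house 3 = nurse/beech/blue, house 4 = lawyer/ash/green.

1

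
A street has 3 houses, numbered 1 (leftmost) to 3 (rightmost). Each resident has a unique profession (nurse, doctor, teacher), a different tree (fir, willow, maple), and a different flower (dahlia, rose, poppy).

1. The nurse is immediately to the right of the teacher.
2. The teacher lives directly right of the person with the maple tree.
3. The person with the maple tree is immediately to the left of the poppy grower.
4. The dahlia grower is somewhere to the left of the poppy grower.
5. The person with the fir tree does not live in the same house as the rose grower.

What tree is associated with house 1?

maple

The teacher is in house 2 (clue 2).
From clue 2, the person with the maple tree must be in house 1.
Clue 3 places the poppy grower in house 2.
Clue 4: the dahlia grower is in house 1.
House 1's profession must be doctor (nothing else left).
So house 3 gets nurse for profession.
House 3 flower: only rose fits.
From clue 5, the person with the fir tree must be in house 2.
The only tree still possible for house 3 is willow.
So: house 1 = doctor/maple/dahlia, house 2 = teacher/fir/poppy, house 3 = nurse/willow/rose.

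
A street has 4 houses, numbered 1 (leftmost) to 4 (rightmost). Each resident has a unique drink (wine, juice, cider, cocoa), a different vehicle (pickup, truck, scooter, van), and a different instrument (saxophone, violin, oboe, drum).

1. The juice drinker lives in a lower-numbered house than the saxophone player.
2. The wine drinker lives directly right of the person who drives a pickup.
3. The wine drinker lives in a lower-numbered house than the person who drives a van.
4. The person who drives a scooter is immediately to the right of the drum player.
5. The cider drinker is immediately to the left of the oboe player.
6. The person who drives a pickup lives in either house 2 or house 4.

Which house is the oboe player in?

3

Clue 6: the person who drives a pickup is in house 2.
That leaves cocoa as the drink for house 4.
So house 1 gets truck for vehicle.
The wine drinker is in house 3 (clue 2).
From clue 3, the person who drives a van must be in house 4.
House 3's vehicle must be scooter (nothing else left).
That leaves violin as the instrument for house 1.
The drum player is in house 2 (clue 4).
So house 4 gets saxophone for instrument.
Clue 5: the cider drinker is in house 2.
House 1's drink must be juice (nothing else left).
So house 3 gets oboe for instrument.
So: house 1 = juice/truck/violin, house 2 = cider/pickup/drum, house 3 = wine/scooter/oboe, house 4 = cocoa/van/saxophone.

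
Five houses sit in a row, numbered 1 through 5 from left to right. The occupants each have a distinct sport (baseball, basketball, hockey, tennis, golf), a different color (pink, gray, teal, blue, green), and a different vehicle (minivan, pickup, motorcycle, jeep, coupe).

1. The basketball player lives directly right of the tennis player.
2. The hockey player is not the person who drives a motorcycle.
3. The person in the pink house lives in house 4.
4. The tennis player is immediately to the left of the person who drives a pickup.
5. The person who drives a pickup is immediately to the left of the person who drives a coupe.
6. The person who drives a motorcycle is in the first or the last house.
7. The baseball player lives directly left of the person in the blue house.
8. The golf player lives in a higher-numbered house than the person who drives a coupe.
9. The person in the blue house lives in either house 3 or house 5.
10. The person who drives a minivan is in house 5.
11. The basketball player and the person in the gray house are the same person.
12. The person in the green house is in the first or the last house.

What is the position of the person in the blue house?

5

The person in the pink house is in house 4 (clue 3).
From clue 10, the person who drives a minivan must be in house 5.
The only vehicle still possible for house 1 is motorcycle.
That leaves tennis as the sport for house 1.
The basketball player is in house 2 (clue 1).
Clue 4 places the person who drives a pickup in house 2.
The person who drives a coupe is in house 3 (clue 5).
Clue 11: the person in the gray house is in house 2.
So house 3 gets hockey for sport.
The only sport still possible for house 5 is golf.
That leaves jeep as the vehicle for house 4.
The person in the blue house is in house 5 (clue 7).
House 4 sport: only baseball fits.
House 1's color must be green (nothing else left).
So house 3 gets teal for color.
So: house 1 = tennis/green/motorcycle, house 2 = basketball/gray/pickup, house 3 = hockey/teal/coupe, house 4 = baseball/pink/jeep, house 5 = golf/blue/minivan.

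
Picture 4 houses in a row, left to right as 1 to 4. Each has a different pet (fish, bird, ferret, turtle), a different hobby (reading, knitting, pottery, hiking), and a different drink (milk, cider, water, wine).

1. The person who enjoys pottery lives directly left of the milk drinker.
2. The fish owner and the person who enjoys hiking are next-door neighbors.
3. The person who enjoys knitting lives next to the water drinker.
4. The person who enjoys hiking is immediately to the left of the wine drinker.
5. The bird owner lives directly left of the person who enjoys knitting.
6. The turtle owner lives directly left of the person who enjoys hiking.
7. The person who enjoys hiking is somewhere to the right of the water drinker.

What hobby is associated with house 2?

The only hobby still possible for house 4 is reading.
That leaves pottery as the hobby for house 1.
Clue 1 places the milk drinker in house 2.
The only drink still possible for house 1 is water.
By clue 3, the person who enjoys knitting is in house 2.
Clue 5: the bird owner is in house 1.
House 2's pet must be turtle (nothing else left).
So house 3 gets hiking for hobby.
From clue 2, the fish owner must be in house 4.
By clue 4, the wine drinker is in house 4.
So house 3 gets ferret for pet.
That leaves cider as the drink for house 3.
So: house 1 = bird/pottery/water, house 2 = turtle/knitting/milk, house 3 = ferret/hiking/cider, house 4 = fish/reading/wine.

knitting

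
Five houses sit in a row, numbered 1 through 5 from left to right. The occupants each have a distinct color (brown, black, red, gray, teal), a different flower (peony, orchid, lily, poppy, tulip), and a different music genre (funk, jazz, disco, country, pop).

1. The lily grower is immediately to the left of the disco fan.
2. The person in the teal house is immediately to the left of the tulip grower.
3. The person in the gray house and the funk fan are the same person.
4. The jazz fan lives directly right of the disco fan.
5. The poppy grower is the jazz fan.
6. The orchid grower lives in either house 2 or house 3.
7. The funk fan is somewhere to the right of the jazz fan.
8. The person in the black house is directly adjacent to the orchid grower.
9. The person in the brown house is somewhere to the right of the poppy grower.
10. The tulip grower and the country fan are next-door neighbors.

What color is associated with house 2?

red

The person in the brown house is narrowed to house 4 or 5; consider each.
Placing it in house 4 leads to a contradiction, so it's in house 5.
That leaves gray as the color for house 4.
The funk fan is in house 4 (clue 3).
Clue 7 places the jazz fan in house 3.
So house 5 gets peony for flower.
That leaves disco as the music genre for house 2.
From clue 1, the lily grower must be in house 1.
Clue 5: the poppy grower is in house 3.
So house 4 gets tulip for flower.
By clue 2, the person in the teal house is in house 3.
From clue 10, the country fan must be in house 5.
That leaves red as the color for house 2.
House 2 flower: only orchid fits.
The only music genre still possible for house 1 is pop.
So house 1 gets black for color.
So: house 1 = black/lily/pop, house 2 = red/orchid/disco, house 3 = teal/poppy/jazz, house 4 = gray/tulip/funk, house 5 = brown/peony/country.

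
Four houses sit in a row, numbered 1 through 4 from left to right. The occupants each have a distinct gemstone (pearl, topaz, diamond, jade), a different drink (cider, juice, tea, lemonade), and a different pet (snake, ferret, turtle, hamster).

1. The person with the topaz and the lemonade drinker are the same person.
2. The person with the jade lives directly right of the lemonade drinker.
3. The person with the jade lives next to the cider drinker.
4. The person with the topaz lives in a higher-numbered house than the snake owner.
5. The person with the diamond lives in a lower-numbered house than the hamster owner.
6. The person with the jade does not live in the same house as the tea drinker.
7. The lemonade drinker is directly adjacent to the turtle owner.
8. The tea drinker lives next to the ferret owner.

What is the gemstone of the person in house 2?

The person with the jade is narrowed to house 3 or 4; consider each.
Placing it in house 4 leads to a contradiction, so it's in house 3.
The lemonade drinker is in house 2 (clue 2).
That leaves pearl as the gemstone for house 4.
The only drink still possible for house 3 is juice.
The only pet still possible for house 4 is hamster.
The snake owner is in house 1 (clue 4).
So house 1 gets diamond for gemstone.
The only gemstone still possible for house 2 is topaz.
House 1's drink must be tea (nothing else left).
House 4's drink must be cider (nothing else left).
That leaves ferret as the pet for house 2.
House 3 pet: only turtle fits.
So: house 1 = diamond/tea/snake, house 2 = topaz/lemonade/ferret, house 3 = jade/juice/turtle, house 4 = pearl/cider/hamster.

topaz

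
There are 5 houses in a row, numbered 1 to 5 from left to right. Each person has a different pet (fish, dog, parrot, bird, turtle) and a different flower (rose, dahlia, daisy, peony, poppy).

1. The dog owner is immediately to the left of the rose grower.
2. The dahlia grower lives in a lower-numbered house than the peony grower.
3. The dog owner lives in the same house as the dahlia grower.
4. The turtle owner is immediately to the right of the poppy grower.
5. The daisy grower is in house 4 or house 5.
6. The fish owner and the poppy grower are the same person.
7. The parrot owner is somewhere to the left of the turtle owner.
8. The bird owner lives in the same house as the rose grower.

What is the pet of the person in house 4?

The daisy grower is narrowed to house 4 or 5; consider each.
Placing it in house 4 leads to a contradiction, so it's in house 5.
The only pet still possible for house 5 is turtle.
Clue 4: the poppy grower is in house 4.
Clue 6 places the fish owner in house 4.
So house 1 gets dahlia for flower.
The dog owner is in house 1 (clue 3).
By clue 1, the rose grower is in house 2.
By clue 8, the bird owner is in house 2.
House 3 pet: only parrot fits.
The only flower still possible for house 3 is peony.
So: house 1 = dog/dahlia, house 2 = bird/rose, house 3 = parrot/peony, house 4 = fish/poppy, house 5 = turtle/daisy.

fish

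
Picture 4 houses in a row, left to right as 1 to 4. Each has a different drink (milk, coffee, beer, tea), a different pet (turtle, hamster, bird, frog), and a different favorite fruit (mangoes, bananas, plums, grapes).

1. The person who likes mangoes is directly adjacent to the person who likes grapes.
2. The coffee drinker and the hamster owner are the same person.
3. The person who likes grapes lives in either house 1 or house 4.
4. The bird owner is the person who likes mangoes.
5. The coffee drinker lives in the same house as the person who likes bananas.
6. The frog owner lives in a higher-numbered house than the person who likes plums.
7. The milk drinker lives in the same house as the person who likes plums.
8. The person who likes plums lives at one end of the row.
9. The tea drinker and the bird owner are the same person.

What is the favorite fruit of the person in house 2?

Clue 8: the person who likes plums is in house 1.
That leaves grapes as the favorite fruit for house 4.
Clue 1 places the person who likes mangoes in house 3.
Clue 4: the bird owner is in house 3.
The milk drinker is in house 1 (clue 7).
Clue 9: the tea drinker is in house 3.
The only drink still possible for house 4 is beer.
The only favorite fruit still possible for house 2 is bananas.
The hamster owner is in house 2 (clue 2).
So house 2 gets coffee for drink.
House 1's pet must be turtle (nothing else left).
That leaves frog as the pet for house 4.
So: house 1 = milk/turtle/plums, house 2 = coffee/hamster/bananas, house 3 = tea/bird/mangoes, house 4 = beer/frog/grapes.

bananas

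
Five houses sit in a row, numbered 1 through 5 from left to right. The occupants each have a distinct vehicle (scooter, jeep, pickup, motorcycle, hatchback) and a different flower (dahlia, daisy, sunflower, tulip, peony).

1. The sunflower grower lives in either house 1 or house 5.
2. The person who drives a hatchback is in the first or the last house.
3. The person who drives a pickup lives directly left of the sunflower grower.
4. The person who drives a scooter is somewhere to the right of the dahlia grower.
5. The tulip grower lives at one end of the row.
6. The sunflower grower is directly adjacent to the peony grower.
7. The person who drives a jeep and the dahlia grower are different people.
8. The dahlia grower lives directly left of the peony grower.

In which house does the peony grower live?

The person who drives a pickup is in house 4 (clue 3).
Clue 3: the sunflower grower is in house 5.
From clue 6, the peony grower must be in house 4.
From clue 8, the dahlia grower must be in house 3.
The only flower still possible for house 1 is tulip.
House 2 flower: only daisy fits.
Clue 4: the person who drives a scooter is in house 5.
House 1's vehicle must be hatchback (nothing else left).
House 3's vehicle must be motorcycle (nothing else left).
That leaves jeep as the vehicle for house 2.
So: house 1 = hatchback/tulip, house 2 = jeep/daisy, house 3 = motorcycle/dahlia, house 4 = pickup/peony, house 5 = scooter/sunflower.

4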